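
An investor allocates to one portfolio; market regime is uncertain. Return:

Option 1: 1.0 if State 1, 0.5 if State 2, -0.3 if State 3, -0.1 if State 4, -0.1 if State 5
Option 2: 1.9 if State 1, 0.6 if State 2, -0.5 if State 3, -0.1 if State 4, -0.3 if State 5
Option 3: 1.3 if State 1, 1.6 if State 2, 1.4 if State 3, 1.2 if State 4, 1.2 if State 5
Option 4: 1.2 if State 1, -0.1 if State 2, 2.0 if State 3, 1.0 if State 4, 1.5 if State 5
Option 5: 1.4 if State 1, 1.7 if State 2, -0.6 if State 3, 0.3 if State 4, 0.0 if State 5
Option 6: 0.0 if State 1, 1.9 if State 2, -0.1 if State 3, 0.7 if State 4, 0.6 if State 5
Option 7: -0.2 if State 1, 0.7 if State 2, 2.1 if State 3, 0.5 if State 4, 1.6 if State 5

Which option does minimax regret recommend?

Column bests: State 1=1.9, State 2=1.9, State 3=2.1, State 4=1.2, State 5=1.6.
Option 1 regrets: 0.9, 1.4, 2.4, 1.3, 1.7 → max 2.4
Option 2 regrets: 0.0, 1.3, 2.6, 1.3, 1.9 → max 2.6
Option 3 regrets: 0.6, 0.3, 0.7, 0.0, 0.4 → max 0.7
Option 4 regrets: 0.7, 2.0, 0.1, 0.2, 0.1 → max 2.0
Option 5 regrets: 0.5, 0.2, 2.7, 0.9, 1.6 → max 2.7
Option 6 regrets: 1.9, 0.0, 2.2, 0.5, 1.0 → max 2.2
Option 7 regrets: 2.1, 1.2, 0.0, 0.7, 0.0 → max 2.1
Smallest max regret = 0.7 → Option 3.

Option 3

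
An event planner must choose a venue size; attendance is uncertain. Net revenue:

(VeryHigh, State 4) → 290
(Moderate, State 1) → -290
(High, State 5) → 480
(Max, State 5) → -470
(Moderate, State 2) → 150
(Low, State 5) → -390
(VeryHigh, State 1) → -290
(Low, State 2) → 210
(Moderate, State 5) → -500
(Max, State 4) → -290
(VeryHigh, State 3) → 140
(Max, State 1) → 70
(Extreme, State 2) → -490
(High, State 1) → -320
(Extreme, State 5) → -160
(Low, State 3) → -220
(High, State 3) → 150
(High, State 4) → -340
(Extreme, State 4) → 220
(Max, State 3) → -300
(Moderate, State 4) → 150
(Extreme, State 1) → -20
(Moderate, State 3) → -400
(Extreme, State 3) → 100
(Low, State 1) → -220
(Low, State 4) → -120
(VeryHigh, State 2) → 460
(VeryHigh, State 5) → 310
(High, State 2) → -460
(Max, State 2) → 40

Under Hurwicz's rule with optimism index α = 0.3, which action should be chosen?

Low: 0.3·210 + 0.7·(-390) = -210
Moderate: 0.3·150 + 0.7·(-500) = -305
High: 0.3·480 + 0.7·(-460) = -178
VeryHigh: 0.3·460 + 0.7·(-290) = -65
Extreme: 0.3·220 + 0.7·(-490) = -277
Max: 0.3·70 + 0.7·(-470) = -308
Highest Hurwicz score = -65 → VeryHigh.

VeryHigh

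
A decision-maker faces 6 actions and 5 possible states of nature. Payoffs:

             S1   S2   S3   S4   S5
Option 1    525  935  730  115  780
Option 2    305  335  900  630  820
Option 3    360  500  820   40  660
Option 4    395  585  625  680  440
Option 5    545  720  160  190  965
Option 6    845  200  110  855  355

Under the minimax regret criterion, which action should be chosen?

Option 4

Column bests: S1=845, S2=935, S3=900, S4=855, S5=965.
Option 1 regrets: 320, 0, 170, 740, 185 → max 740
Option 2 regrets: 540, 600, 0, 225, 145 → max 600
Option 3 regrets: 485, 435, 80, 815, 305 → max 815
Option 4 regrets: 450, 350, 275, 175, 525 → max 525
Option 5 regrets: 300, 215, 740, 665, 0 → max 740
Option 6 regrets: 0, 735, 790, 0, 610 → max 790
Smallest max regret = 525 → Option 4.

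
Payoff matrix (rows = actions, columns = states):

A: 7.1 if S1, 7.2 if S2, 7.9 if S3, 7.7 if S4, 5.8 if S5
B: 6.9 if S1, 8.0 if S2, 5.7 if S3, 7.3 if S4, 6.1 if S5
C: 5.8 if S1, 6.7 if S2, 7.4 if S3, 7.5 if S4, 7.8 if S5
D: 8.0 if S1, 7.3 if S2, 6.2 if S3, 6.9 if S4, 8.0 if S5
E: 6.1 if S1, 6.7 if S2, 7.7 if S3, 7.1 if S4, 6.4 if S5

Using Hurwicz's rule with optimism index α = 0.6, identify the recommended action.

A: 0.6·7.9 + 0.4·5.8 = 7.06
B: 0.6·8.0 + 0.4·5.7 = 7.08
C: 0.6·7.8 + 0.4·5.8 = 7
D: 0.6·8.0 + 0.4·6.2 = 7.28
E: 0.6·7.7 + 0.4·6.1 = 7.06
Highest Hurwicz score = 7.28 → D.

D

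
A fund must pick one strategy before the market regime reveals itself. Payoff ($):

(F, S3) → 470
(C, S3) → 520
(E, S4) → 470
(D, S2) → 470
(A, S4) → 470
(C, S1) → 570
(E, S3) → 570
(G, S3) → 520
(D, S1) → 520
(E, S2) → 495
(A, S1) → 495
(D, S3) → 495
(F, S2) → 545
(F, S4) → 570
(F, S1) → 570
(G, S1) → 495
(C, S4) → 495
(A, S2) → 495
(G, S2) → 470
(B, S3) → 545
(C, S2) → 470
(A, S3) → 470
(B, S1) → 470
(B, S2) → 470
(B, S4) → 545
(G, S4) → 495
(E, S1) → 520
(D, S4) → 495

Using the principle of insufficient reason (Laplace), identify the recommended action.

Row averages: A=482.5, B=507.5, C=513.75, D=495, E=513.75, F=538.75, G=495
Highest average = 538.75 → F.

F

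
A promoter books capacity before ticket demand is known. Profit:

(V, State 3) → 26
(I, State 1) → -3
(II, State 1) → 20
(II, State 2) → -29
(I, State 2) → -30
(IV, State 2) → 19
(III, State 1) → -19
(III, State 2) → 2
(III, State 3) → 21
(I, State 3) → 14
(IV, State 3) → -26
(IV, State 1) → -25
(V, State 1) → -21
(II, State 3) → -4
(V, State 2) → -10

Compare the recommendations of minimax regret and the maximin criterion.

Column bests: State 1=20, State 2=19, State 3=26.
I regrets: 23, 49, 12 → max 49
II regrets: 0, 48, 30 → max 48
III regrets: 39, 17, 5 → max 39
IV regrets: 45, 0, 52 → max 52
V regrets: 41, 29, 0 → max 41
Smallest max regret = 39 → III.
Row minima: I=-30, II=-29, III=-19, IV=-26, V=-21
Best worst-case = -19 → III.

minimax regret → III; maximin → III (agree)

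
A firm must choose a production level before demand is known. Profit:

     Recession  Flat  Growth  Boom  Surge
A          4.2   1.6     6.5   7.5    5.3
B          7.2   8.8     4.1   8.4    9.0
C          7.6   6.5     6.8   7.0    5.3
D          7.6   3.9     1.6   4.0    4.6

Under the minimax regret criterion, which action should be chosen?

Column bests: Recession=7.6, Flat=8.8, Growth=6.8, Boom=8.4, Surge=9.0.
A regrets: 3.4, 7.2, 0.3, 0.9, 3.7 → max 7.2
B regrets: 0.4, 0.0, 2.7, 0.0, 0.0 → max 2.7
C regrets: 0.0, 2.3, 0.0, 1.4, 3.7 → max 3.7
D regrets: 0.0, 4.9, 5.2, 4.4, 4.4 → max 5.2
Smallest max regret = 2.7 → B.

B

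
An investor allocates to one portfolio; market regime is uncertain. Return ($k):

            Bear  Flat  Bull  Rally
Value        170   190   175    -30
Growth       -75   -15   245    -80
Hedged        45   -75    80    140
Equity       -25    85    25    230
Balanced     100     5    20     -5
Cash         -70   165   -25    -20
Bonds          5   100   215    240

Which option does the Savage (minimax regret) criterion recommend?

Bonds

Column bests: Bear=170, Flat=190, Bull=245, Rally=240.
Value regrets: 0, 0, 70, 270 → max 270
Growth regrets: 245, 205, 0, 320 → max 320
Hedged regrets: 125, 265, 165, 100 → max 265
Equity regrets: 195, 105, 220, 10 → max 220
Balanced regrets: 70, 185, 225, 245 → max 245
Cash regrets: 240, 25, 270, 260 → max 270
Bonds regrets: 165, 90, 30, 0 → max 165
Smallest max regret = 165 → Bonds.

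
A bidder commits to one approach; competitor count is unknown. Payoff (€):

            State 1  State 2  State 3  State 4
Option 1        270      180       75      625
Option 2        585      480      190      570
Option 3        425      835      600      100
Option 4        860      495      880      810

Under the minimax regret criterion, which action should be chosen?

Column bests: State 1=860, State 2=835, State 3=880, State 4=810.
Option 1 regrets: 590, 655, 805, 185 → max 805
Option 2 regrets: 275, 355, 690, 240 → max 690
Option 3 regrets: 435, 0, 280, 710 → max 710
Option 4 regrets: 0, 340, 0, 0 → max 340
Smallest max regret = 340 → Option 4.

Option 4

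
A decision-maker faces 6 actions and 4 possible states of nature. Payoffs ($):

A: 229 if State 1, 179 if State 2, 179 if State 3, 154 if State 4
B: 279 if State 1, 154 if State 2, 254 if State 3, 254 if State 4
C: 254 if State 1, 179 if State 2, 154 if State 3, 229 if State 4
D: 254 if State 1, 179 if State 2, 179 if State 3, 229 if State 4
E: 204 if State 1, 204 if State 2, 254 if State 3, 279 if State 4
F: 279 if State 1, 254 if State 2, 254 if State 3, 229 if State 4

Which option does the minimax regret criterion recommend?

F

Column bests: State 1=279, State 2=254, State 3=254, State 4=279.
A regrets: 50, 75, 75, 125 → max 125
B regrets: 0, 100, 0, 25 → max 100
C regrets: 25, 75, 100, 50 → max 100
D regrets: 25, 75, 75, 50 → max 75
E regrets: 75, 50, 0, 0 → max 75
F regrets: 0, 0, 0, 50 → max 50
Smallest max regret = 50 → F.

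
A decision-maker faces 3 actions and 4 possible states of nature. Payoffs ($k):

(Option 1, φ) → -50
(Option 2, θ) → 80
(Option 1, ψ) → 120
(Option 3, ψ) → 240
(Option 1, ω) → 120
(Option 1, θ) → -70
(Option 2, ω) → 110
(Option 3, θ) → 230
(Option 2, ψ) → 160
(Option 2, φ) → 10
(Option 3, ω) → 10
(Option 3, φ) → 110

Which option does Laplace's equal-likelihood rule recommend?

Option 3

Row averages: Option 1=30, Option 2=90, Option 3=147.5
Highest average = 147.5 → Option 3.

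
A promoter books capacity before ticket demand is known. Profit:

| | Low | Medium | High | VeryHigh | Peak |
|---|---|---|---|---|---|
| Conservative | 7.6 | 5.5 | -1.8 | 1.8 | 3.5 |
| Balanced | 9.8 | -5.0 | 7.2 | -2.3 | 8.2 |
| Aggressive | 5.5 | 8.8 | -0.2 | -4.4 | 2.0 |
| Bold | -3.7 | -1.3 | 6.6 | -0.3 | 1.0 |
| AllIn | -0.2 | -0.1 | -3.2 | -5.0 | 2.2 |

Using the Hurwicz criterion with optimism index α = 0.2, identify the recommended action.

Conservative

Conservative: 0.2·7.6 + 0.8·(-1.8) = 0.08
Balanced: 0.2·9.8 + 0.8·(-5.0) = -2.04
Aggressive: 0.2·8.8 + 0.8·(-4.4) = -1.76
Bold: 0.2·6.6 + 0.8·(-3.7) = -1.64
AllIn: 0.2·2.2 + 0.8·(-5.0) = -3.56
Highest Hurwicz score = 0.08 → Conservative.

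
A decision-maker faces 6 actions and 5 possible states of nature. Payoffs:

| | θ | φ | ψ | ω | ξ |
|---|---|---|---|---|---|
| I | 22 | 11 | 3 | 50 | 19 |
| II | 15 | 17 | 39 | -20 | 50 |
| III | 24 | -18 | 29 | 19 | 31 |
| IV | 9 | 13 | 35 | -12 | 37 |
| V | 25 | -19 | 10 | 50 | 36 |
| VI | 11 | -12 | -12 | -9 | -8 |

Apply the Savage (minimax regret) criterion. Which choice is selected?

Column bests: θ=25, φ=17, ψ=39, ω=50, ξ=50.
I regrets: 3, 6, 36, 0, 31 → max 36
II regrets: 10, 0, 0, 70, 0 → max 70
III regrets: 1, 35, 10, 31, 19 → max 35
IV regrets: 16, 4, 4, 62, 13 → max 62
V regrets: 0, 36, 29, 0, 14 → max 36
VI regrets: 14, 29, 51, 59, 58 → max 59
Smallest max regret = 35 → III.

III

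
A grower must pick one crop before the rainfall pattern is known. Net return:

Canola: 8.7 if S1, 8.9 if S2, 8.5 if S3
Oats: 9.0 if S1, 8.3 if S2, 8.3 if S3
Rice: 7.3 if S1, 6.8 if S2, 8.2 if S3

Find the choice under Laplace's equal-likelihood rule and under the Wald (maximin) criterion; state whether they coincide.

Row averages: Canola=8.7, Oats=128/15, Rice=223/30
Highest average = 8.7 → Canola.
Row minima: Canola=8.5, Oats=8.3, Rice=6.8
Best worst-case = 8.5 → Canola.

laplace → Canola; maximin → Canola (agree)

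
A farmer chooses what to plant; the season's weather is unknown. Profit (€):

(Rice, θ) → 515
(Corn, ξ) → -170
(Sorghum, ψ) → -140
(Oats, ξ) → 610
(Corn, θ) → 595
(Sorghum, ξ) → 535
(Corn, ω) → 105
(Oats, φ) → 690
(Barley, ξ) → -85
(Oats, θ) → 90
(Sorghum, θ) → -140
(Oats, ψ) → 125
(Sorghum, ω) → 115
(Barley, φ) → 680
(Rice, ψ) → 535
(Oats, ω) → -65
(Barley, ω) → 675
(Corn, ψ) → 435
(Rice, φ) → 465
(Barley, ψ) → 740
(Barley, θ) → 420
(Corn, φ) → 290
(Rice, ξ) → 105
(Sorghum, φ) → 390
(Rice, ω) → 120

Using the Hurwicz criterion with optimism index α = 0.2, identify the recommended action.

Barley: 0.2·740 + 0.8·(-85) = 80
Corn: 0.2·595 + 0.8·(-170) = -17
Sorghum: 0.2·535 + 0.8·(-140) = -5
Rice: 0.2·535 + 0.8·105 = 191
Oats: 0.2·690 + 0.8·(-65) = 86
Highest Hurwicz score = 191 → Rice.

Rice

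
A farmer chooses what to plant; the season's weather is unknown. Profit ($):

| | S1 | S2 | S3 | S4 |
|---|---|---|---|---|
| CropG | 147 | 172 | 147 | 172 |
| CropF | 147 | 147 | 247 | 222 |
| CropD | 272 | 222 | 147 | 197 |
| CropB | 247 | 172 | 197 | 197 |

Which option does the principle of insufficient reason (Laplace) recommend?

CropD

Row averages: CropG=159.5, CropF=190.75, CropD=209.5, CropB=203.25
Highest average = 209.5 → CropD.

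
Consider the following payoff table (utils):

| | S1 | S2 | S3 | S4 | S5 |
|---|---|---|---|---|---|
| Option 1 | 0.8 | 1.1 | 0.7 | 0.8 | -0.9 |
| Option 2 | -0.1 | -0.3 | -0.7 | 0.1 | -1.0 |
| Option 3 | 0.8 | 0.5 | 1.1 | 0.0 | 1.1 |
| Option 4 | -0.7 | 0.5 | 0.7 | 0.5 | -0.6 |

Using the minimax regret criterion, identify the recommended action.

Option 3

Column bests: S1=0.8, S2=1.1, S3=1.1, S4=0.8, S5=1.1.
Option 1 regrets: 0.0, 0.0, 0.4, 0.0, 2.0 → max 2.0
Option 2 regrets: 0.9, 1.4, 1.8, 0.7, 2.1 → max 2.1
Option 3 regrets: 0.0, 0.6, 0.0, 0.8, 0.0 → max 0.8
Option 4 regrets: 1.5, 0.6, 0.4, 0.3, 1.7 → max 1.7
Smallest max regret = 0.8 → Option 3.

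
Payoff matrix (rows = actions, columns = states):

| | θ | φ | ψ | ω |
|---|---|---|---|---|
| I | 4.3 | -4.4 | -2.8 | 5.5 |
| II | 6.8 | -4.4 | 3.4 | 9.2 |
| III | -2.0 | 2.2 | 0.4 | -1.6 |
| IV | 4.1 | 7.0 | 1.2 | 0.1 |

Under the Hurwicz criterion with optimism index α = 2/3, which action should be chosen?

I: 2/3·5.5 + 1/3·(-4.4) = 2.2
II: 2/3·9.2 + 1/3·(-4.4) = 14/3
III: 2/3·2.2 + 1/3·(-2.0) = 0.8
IV: 2/3·7.0 + 1/3·0.1 = 4.7
Highest Hurwicz score = 4.7 → IV.

IV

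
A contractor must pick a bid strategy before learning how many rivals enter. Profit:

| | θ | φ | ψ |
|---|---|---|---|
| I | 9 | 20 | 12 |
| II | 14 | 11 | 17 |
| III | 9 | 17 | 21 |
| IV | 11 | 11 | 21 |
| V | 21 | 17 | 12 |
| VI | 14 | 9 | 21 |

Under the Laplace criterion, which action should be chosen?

V

Row averages: I=41/3, II=14, III=47/3, IV=43/3, V=50/3, VI=44/3
Highest average = 50/3 → V.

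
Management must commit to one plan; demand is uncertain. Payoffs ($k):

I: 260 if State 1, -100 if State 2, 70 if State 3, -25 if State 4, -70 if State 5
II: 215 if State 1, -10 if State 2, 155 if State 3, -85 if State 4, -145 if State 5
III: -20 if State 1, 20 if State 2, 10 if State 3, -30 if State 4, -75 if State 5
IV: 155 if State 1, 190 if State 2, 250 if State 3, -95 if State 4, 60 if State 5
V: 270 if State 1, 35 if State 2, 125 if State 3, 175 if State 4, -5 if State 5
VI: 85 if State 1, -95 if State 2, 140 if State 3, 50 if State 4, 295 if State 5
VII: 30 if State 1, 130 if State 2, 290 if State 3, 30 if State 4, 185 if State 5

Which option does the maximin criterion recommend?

Row minima: I=-100, II=-145, III=-75, IV=-95, V=-5, VI=-95, VII=30
Best worst-case = 30 → VII.

VII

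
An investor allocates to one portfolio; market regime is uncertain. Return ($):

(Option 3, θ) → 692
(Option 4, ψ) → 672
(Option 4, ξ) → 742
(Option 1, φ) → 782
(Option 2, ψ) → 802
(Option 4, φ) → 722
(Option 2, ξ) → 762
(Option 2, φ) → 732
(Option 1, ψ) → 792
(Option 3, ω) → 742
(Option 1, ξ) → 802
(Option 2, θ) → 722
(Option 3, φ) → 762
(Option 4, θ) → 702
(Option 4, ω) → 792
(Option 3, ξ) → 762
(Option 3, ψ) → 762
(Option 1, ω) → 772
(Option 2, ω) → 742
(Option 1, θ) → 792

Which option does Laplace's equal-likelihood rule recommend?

Row averages: Option 1=788, Option 2=752, Option 3=744, Option 4=726
Highest average = 788 → Option 1.

Option 1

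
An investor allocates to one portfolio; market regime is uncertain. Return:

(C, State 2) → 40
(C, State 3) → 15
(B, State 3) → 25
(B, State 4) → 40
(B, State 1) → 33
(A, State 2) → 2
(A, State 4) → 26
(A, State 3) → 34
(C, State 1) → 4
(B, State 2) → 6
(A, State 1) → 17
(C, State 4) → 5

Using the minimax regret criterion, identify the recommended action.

Column bests: State 1=33, State 2=40, State 3=34, State 4=40.
A regrets: 16, 38, 0, 14 → max 38
B regrets: 0, 34, 9, 0 → max 34
C regrets: 29, 0, 19, 35 → max 35
Smallest max regret = 34 → B.

B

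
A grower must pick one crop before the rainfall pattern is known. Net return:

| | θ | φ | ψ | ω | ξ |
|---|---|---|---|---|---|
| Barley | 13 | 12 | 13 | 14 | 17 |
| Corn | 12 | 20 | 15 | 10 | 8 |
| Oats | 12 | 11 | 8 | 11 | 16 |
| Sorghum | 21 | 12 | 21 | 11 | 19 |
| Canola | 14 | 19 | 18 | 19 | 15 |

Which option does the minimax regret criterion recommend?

Column bests: θ=21, φ=20, ψ=21, ω=19, ξ=19.
Barley regrets: 8, 8, 8, 5, 2 → max 8
Corn regrets: 9, 0, 6, 9, 11 → max 11
Oats regrets: 9, 9, 13, 8, 3 → max 13
Sorghum regrets: 0, 8, 0, 8, 0 → max 8
Canola regrets: 7, 1, 3, 0, 4 → max 7
Smallest max regret = 7 → Canola.

Canola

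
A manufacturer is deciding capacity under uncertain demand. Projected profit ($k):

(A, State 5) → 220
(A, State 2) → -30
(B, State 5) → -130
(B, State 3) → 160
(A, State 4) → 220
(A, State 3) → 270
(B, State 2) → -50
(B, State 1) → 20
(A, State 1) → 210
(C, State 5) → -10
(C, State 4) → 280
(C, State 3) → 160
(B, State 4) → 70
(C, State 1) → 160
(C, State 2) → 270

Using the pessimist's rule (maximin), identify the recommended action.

Row minima: A=-30, B=-130, C=-10
Best worst-case = -10 → C.

C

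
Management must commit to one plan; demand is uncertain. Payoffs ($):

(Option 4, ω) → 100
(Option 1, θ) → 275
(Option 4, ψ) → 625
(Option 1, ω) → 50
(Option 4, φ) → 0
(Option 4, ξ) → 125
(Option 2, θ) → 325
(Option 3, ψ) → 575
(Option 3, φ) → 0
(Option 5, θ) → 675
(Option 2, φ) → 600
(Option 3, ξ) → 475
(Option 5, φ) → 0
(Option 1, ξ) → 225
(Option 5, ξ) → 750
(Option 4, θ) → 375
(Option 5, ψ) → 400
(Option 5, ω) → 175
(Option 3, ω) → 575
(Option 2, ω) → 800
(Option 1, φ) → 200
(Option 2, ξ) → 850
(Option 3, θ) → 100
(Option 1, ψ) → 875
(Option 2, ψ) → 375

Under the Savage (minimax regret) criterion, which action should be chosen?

Column bests: θ=675, φ=600, ψ=875, ω=800, ξ=850.
Option 1 regrets: 400, 400, 0, 750, 625 → max 750
Option 2 regrets: 350, 0, 500, 0, 0 → max 500
Option 3 regrets: 575, 600, 300, 225, 375 → max 600
Option 4 regrets: 300, 600, 250, 700, 725 → max 725
Option 5 regrets: 0, 600, 475, 625, 100 → max 625
Smallest max regret = 500 → Option 2.

Option 2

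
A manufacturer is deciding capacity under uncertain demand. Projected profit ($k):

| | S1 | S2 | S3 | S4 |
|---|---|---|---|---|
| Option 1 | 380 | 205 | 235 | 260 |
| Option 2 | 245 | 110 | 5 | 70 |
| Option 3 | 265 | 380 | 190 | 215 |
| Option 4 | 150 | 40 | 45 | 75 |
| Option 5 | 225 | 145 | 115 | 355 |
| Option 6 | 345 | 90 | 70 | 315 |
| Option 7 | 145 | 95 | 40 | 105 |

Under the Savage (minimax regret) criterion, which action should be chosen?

Option 3

Column bests: S1=380, S2=380, S3=235, S4=355.
Option 1 regrets: 0, 175, 0, 95 → max 175
Option 2 regrets: 135, 270, 230, 285 → max 285
Option 3 regrets: 115, 0, 45, 140 → max 140
Option 4 regrets: 230, 340, 190, 280 → max 340
Option 5 regrets: 155, 235, 120, 0 → max 235
Option 6 regrets: 35, 290, 165, 40 → max 290
Option 7 regrets: 235, 285, 195, 250 → max 285
Smallest max regret = 140 → Option 3.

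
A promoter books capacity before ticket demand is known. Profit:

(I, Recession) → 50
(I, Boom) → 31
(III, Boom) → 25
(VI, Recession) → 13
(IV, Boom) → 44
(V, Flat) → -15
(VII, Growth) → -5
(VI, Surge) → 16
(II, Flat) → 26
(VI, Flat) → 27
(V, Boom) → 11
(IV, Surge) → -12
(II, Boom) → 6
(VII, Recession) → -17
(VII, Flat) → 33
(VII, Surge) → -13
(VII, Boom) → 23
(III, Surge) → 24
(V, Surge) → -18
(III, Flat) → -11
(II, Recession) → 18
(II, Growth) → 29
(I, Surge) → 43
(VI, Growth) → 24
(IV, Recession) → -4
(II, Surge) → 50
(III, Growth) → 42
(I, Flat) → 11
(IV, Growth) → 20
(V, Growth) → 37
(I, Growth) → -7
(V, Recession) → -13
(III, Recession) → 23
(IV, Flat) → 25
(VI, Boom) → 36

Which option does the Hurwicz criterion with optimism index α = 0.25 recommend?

I: 0.25·50 + 0.75·(-7) = 7.25
II: 0.25·50 + 0.75·6 = 17
III: 0.25·42 + 0.75·(-11) = 2.25
IV: 0.25·44 + 0.75·(-12) = 2
V: 0.25·37 + 0.75·(-18) = -4.25
VI: 0.25·36 + 0.75·13 = 18.75
VII: 0.25·33 + 0.75·(-17) = -4.5
Highest Hurwicz score = 18.75 → VI.

VI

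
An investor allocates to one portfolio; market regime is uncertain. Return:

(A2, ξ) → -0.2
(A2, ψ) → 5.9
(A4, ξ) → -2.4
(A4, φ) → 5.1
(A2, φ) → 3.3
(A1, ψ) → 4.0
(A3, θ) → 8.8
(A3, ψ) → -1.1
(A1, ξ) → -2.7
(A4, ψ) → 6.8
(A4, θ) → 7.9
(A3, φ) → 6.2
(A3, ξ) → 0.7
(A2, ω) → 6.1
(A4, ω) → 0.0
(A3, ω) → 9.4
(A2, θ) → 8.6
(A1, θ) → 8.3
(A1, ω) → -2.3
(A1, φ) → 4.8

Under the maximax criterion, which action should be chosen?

Row maxima: A1=8.3, A2=8.6, A3=9.4, A4=7.9
Best best-case = 9.4 → A3.

A3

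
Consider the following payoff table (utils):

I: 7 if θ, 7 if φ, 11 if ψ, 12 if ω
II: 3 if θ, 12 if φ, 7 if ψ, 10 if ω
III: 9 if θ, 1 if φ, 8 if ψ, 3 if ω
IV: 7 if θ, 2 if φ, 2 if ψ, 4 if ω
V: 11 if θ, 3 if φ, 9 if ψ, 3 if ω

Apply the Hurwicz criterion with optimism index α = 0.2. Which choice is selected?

I

I: 0.2·12 + 0.8·7 = 8
II: 0.2·12 + 0.8·3 = 4.8
III: 0.2·9 + 0.8·1 = 2.6
IV: 0.2·7 + 0.8·2 = 3
V: 0.2·11 + 0.8·3 = 4.6
Highest Hurwicz score = 8 → I.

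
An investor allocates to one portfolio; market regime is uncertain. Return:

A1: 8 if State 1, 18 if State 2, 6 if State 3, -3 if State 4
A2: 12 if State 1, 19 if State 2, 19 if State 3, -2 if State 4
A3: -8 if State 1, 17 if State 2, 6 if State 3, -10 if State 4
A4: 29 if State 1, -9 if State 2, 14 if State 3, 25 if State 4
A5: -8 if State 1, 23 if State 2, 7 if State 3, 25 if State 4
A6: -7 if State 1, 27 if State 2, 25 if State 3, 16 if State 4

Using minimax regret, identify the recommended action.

Column bests: State 1=29, State 2=27, State 3=25, State 4=25.
A1 regrets: 21, 9, 19, 28 → max 28
A2 regrets: 17, 8, 6, 27 → max 27
A3 regrets: 37, 10, 19, 35 → max 37
A4 regrets: 0, 36, 11, 0 → max 36
A5 regrets: 37, 4, 18, 0 → max 37
A6 regrets: 36, 0, 0, 9 → max 36
Smallest max regret = 27 → A2.

A2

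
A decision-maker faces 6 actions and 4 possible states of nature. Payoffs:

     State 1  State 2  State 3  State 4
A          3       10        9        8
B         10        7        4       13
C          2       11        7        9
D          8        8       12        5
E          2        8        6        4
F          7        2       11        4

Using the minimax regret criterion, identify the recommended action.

A

Column bests: State 1=10, State 2=11, State 3=12, State 4=13.
A regrets: 7, 1, 3, 5 → max 7
B regrets: 0, 4, 8, 0 → max 8
C regrets: 8, 0, 5, 4 → max 8
D regrets: 2, 3, 0, 8 → max 8
E regrets: 8, 3, 6, 9 → max 9
F regrets: 3, 9, 1, 9 → max 9
Smallest max regret = 7 → A.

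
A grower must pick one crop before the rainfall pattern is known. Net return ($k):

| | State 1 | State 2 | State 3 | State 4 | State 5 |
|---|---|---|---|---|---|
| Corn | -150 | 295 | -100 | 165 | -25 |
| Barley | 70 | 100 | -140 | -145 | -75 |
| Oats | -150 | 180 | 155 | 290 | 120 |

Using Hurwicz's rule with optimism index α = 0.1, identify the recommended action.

Corn

Corn: 0.1·295 + 0.9·(-150) = -105.5
Barley: 0.1·100 + 0.9·(-145) = -120.5
Oats: 0.1·290 + 0.9·(-150) = -106
Highest Hurwicz score = -105.5 → Corn.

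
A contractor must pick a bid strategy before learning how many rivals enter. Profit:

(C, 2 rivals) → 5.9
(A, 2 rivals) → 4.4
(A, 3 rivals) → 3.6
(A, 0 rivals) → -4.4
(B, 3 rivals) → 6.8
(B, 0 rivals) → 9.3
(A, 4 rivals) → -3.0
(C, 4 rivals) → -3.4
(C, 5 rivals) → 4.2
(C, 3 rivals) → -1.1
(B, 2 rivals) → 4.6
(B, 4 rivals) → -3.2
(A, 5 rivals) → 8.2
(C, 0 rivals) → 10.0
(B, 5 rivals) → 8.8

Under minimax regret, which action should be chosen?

Column bests: 0 rivals=10.0, 2 rivals=5.9, 3 rivals=6.8, 4 rivals=-3.0, 5 rivals=8.8.
A regrets: 14.4, 1.5, 3.2, 0.0, 0.6 → max 14.4
B regrets: 0.7, 1.3, 0.0, 0.2, 0.0 → max 1.3
C regrets: 0.0, 0.0, 7.9, 0.4, 4.6 → max 7.9
Smallest max regret = 1.3 → B.

B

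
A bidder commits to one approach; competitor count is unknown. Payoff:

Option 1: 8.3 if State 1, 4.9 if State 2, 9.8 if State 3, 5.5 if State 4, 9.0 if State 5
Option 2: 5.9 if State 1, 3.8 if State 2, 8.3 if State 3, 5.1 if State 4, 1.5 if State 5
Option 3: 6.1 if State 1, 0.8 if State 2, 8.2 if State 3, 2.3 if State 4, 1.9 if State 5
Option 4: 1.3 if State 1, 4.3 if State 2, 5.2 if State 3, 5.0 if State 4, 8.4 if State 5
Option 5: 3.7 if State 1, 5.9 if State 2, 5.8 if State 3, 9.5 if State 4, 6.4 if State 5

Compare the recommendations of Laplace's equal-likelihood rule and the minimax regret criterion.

Row averages: Option 1=7.5, Option 2=4.92, Option 3=3.86, Option 4=4.84, Option 5=6.26
Highest average = 7.5 → Option 1.
Column bests: State 1=8.3, State 2=5.9, State 3=9.8, State 4=9.5, State 5=9.0.
Option 1 regrets: 0.0, 1.0, 0.0, 4.0, 0.0 → max 4.0
Option 2 regrets: 2.4, 2.1, 1.5, 4.4, 7.5 → max 7.5
Option 3 regrets: 2.2, 5.1, 1.6, 7.2, 7.1 → max 7.2
Option 4 regrets: 7.0, 1.6, 4.6, 4.5, 0.6 → max 7.0
Option 5 regrets: 4.6, 0.0, 4.0, 0.0, 2.6 → max 4.6
Smallest max regret = 4.0 → Option 1.

laplace → Option 1; minimax regret → Option 1 (agree)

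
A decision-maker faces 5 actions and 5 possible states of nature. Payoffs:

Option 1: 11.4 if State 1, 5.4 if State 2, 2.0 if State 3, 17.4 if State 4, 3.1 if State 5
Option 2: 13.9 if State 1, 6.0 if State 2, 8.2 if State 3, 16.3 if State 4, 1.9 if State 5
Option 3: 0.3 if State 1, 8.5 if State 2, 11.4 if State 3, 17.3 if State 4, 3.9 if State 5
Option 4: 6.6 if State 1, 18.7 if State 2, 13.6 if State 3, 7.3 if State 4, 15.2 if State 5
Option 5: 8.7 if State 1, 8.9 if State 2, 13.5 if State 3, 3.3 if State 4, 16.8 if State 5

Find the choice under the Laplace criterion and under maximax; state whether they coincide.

Row averages: Option 1=7.86, Option 2=9.26, Option 3=8.28, Option 4=12.28, Option 5=10.24
Highest average = 12.28 → Option 4.
Row maxima: Option 1=17.4, Option 2=16.3, Option 3=17.3, Option 4=18.7, Option 5=16.8
Best best-case = 18.7 → Option 4.

laplace → Option 4; maximax → Option 4 (agree)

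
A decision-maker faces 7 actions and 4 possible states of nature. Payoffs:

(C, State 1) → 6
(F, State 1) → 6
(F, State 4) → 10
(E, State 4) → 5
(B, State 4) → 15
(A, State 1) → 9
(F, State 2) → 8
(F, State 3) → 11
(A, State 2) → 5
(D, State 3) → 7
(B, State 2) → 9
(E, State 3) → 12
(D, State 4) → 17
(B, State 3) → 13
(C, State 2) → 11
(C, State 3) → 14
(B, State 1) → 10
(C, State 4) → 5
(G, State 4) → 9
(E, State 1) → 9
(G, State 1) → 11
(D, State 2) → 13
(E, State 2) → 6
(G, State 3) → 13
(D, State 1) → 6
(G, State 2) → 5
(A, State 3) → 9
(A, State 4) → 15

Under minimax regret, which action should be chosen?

Column bests: State 1=11, State 2=13, State 3=14, State 4=17.
A regrets: 2, 8, 5, 2 → max 8
B regrets: 1, 4, 1, 2 → max 4
C regrets: 5, 2, 0, 12 → max 12
D regrets: 5, 0, 7, 0 → max 7
E regrets: 2, 7, 2, 12 → max 12
F regrets: 5, 5, 3, 7 → max 7
G regrets: 0, 8, 1, 8 → max 8
Smallest max regret = 4 → B.

B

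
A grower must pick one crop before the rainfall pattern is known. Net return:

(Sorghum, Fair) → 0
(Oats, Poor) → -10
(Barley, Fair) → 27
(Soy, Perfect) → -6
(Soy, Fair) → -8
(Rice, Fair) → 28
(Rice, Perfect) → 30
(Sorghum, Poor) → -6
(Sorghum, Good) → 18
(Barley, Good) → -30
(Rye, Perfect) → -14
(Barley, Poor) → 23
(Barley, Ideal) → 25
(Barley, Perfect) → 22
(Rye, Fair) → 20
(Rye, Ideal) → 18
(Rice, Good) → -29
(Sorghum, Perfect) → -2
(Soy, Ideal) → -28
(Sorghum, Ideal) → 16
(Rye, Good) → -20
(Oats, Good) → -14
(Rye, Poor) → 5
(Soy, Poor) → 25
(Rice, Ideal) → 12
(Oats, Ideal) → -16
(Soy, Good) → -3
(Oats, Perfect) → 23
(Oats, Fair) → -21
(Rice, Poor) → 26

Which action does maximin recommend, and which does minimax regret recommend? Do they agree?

Row minima: Oats=-21, Barley=-30, Sorghum=-6, Soy=-28, Rye=-20, Rice=-29
Best worst-case = -6 → Sorghum.
Column bests: Poor=26, Fair=28, Good=18, Ideal=25, Perfect=30.
Oats regrets: 36, 49, 32, 41, 7 → max 49
Barley regrets: 3, 1, 48, 0, 8 → max 48
Sorghum regrets: 32, 28, 0, 9, 32 → max 32
Soy regrets: 1, 36, 21, 53, 36 → max 53
Rye regrets: 21, 8, 38, 7, 44 → max 44
Rice regrets: 0, 0, 47, 13, 0 → max 47
Smallest max regret = 32 → Sorghum.

maximin → Sorghum; minimax regret → Sorghum (agree)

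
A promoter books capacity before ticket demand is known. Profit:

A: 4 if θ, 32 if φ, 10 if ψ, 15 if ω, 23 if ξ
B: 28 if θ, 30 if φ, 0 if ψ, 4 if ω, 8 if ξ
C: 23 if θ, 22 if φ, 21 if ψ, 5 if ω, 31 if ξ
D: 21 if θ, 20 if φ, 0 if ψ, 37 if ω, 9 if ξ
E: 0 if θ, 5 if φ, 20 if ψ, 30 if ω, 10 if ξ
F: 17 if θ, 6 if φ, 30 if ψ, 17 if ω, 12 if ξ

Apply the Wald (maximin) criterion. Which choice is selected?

F

Row minima: A=4, B=0, C=5, D=0, E=0, F=6
Best worst-case = 6 → F.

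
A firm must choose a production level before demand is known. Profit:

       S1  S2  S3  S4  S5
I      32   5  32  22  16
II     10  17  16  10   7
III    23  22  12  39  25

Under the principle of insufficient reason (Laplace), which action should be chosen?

III

Row averages: I=21.4, II=12, III=24.2
Highest average = 24.2 → III.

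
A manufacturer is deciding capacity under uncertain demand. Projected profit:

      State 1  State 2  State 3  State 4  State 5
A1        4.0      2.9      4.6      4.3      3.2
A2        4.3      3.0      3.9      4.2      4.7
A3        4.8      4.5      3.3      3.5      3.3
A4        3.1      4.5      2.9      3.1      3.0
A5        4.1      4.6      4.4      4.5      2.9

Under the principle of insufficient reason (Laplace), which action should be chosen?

Row averages: A1=3.8, A2=4.02, A3=3.88, A4=3.32, A5=4.1
Highest average = 4.1 → A5.

A5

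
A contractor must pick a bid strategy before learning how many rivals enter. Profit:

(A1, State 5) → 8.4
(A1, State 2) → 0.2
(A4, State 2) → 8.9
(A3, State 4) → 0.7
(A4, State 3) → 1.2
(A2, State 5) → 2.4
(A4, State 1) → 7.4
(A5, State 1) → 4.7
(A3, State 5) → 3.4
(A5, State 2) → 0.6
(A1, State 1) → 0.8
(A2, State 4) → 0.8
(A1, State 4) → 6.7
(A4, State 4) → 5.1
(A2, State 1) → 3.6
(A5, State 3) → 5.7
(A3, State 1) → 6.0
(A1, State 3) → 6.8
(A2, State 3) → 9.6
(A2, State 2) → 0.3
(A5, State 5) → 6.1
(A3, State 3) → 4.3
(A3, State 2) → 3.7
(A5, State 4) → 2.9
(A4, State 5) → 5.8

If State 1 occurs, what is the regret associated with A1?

Best payoff under State 1 is 7.4.
Regret = 7.4 − 0.8 = 6.6.

6.6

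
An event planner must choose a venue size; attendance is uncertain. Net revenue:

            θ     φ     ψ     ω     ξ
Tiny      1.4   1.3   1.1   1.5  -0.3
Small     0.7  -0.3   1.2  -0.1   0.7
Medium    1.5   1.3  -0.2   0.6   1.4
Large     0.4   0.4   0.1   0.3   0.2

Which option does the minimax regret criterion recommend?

Large

Column bests: θ=1.5, φ=1.3, ψ=1.2, ω=1.5, ξ=1.4.
Tiny regrets: 0.1, 0.0, 0.1, 0.0, 1.7 → max 1.7
Small regrets: 0.8, 1.6, 0.0, 1.6, 0.7 → max 1.6
Medium regrets: 0.0, 0.0, 1.4, 0.9, 0.0 → max 1.4
Large regrets: 1.1, 0.9, 1.1, 1.2, 1.2 → max 1.2
Smallest max regret = 1.2 → Large.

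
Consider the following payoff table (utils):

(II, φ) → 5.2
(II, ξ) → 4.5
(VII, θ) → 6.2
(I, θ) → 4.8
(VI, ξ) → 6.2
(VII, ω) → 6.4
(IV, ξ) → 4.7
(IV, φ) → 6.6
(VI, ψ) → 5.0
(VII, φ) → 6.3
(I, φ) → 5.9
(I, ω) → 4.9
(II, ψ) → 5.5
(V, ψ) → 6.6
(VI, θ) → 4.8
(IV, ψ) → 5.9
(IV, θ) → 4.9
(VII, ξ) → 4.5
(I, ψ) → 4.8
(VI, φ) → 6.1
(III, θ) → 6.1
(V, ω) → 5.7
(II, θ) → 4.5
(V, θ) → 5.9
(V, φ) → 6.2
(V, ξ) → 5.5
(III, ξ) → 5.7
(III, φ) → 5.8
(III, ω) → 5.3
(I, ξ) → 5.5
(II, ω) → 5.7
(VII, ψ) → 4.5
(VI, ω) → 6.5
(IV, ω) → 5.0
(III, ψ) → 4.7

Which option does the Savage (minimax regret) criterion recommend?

V

Column bests: θ=6.2, φ=6.6, ψ=6.6, ω=6.5, ξ=6.2.
I regrets: 1.4, 0.7, 1.8, 1.6, 0.7 → max 1.8
II regrets: 1.7, 1.4, 1.1, 0.8, 1.7 → max 1.7
III regrets: 0.1, 0.8, 1.9, 1.2, 0.5 → max 1.9
IV regrets: 1.3, 0.0, 0.7, 1.5, 1.5 → max 1.5
V regrets: 0.3, 0.4, 0.0, 0.8, 0.7 → max 0.8
VI regrets: 1.4, 0.5, 1.6, 0.0, 0.0 → max 1.6
VII regrets: 0.0, 0.3, 2.1, 0.1, 1.7 → max 2.1
Smallest max regret = 0.8 → V.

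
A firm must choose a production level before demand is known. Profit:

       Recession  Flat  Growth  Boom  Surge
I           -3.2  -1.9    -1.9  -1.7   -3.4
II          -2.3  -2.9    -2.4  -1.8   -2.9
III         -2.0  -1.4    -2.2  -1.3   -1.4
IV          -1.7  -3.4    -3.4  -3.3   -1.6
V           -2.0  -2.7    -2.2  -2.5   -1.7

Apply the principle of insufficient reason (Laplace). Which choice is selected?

III

Row averages: I=-2.42, II=-2.46, III=-1.66, IV=-2.68, V=-2.22
Highest average = -1.66 → III.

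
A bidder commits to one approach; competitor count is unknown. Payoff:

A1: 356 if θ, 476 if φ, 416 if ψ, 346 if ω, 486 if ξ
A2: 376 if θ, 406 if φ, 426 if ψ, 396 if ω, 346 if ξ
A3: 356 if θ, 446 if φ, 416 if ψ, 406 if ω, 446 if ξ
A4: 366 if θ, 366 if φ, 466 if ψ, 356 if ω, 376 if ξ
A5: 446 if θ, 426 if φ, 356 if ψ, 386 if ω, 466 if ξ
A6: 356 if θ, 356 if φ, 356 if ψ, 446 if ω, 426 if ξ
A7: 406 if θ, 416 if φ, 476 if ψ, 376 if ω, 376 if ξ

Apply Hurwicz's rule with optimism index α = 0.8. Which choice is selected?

A1: 0.8·486 + 0.2·346 = 458
A2: 0.8·426 + 0.2·346 = 410
A3: 0.8·446 + 0.2·356 = 428
A4: 0.8·466 + 0.2·356 = 444
A5: 0.8·466 + 0.2·356 = 444
A6: 0.8·446 + 0.2·356 = 428
A7: 0.8·476 + 0.2·376 = 456
Highest Hurwicz score = 458 → A1.

A1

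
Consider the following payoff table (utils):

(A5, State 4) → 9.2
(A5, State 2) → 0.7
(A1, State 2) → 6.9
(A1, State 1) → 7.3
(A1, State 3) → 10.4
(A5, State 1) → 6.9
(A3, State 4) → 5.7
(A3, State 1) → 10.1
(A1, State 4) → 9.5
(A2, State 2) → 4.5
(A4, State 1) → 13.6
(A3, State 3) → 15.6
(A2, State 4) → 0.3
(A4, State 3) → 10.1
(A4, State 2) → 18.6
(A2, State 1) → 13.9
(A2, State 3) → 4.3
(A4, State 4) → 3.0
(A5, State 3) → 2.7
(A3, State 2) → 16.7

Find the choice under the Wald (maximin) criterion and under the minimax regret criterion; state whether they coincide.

Row minima: A1=6.9, A2=0.3, A3=5.7, A4=3.0, A5=0.7
Best worst-case = 6.9 → A1.
Column bests: State 1=13.9, State 2=18.6, State 3=15.6, State 4=9.5.
A1 regrets: 6.6, 11.7, 5.2, 0.0 → max 11.7
A2 regrets: 0.0, 14.1, 11.3, 9.2 → max 14.1
A3 regrets: 3.8, 1.9, 0.0, 3.8 → max 3.8
A4 regrets: 0.3, 0.0, 5.5, 6.5 → max 6.5
A5 regrets: 7.0, 17.9, 12.9, 0.3 → max 17.9
Smallest max regret = 3.8 → A3.

maximin → A1; minimax regret → A3 (disagree)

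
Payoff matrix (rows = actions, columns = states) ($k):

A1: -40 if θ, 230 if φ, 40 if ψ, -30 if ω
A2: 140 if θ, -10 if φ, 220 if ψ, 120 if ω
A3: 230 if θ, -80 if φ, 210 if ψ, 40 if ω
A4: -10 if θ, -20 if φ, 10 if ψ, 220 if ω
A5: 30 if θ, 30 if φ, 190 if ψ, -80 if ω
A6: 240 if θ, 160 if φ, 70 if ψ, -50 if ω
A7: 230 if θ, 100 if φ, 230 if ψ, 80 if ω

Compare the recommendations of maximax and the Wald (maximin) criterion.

maximax → A6; maximin → A7 (disagree)

Row maxima: A1=230, A2=220, A3=230, A4=220, A5=190, A6=240, A7=230
Best best-case = 240 → A6.
Row minima: A1=-40, A2=-10, A3=-80, A4=-20, A5=-80, A6=-50, A7=80
Best worst-case = 80 → A7.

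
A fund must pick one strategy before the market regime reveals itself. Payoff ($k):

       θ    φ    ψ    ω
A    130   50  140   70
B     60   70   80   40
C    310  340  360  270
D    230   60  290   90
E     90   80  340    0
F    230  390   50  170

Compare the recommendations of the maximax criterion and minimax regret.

maximax → F; minimax regret → C (disagree)

Row maxima: A=140, B=80, C=360, D=290, E=340, F=390
Best best-case = 390 → F.
Column bests: θ=310, φ=390, ψ=360, ω=270.
A regrets: 180, 340, 220, 200 → max 340
B regrets: 250, 320, 280, 230 → max 320
C regrets: 0, 50, 0, 0 → max 50
D regrets: 80, 330, 70, 180 → max 330
E regrets: 220, 310, 20, 270 → max 310
F regrets: 80, 0, 310, 100 → max 310
Smallest max regret = 50 → C.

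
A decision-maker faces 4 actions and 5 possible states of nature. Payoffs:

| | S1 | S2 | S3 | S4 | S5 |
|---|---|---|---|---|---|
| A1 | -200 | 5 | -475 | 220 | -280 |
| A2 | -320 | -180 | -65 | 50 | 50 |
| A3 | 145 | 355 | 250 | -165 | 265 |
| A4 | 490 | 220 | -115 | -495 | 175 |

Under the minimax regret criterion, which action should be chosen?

A3

Column bests: S1=490, S2=355, S3=250, S4=220, S5=265.
A1 regrets: 690, 350, 725, 0, 545 → max 725
A2 regrets: 810, 535, 315, 170, 215 → max 810
A3 regrets: 345, 0, 0, 385, 0 → max 385
A4 regrets: 0, 135, 365, 715, 90 → max 715
Smallest max regret = 385 → A3.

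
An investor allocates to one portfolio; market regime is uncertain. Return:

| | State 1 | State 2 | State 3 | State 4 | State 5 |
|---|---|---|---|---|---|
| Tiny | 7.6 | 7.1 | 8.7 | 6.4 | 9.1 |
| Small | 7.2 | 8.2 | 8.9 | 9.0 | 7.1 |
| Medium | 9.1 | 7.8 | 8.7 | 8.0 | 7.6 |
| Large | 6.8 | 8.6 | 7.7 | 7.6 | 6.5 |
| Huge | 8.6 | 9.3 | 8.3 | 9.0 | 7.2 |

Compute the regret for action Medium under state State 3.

0.2

Best payoff under State 3 is 8.9.
Regret = 8.9 − 8.7 = 0.2.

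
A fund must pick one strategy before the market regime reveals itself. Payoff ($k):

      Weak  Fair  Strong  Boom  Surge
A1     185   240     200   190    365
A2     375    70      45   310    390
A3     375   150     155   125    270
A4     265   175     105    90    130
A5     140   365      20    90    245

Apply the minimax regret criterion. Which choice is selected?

A1

Column bests: Weak=375, Fair=365, Strong=200, Boom=310, Surge=390.
A1 regrets: 190, 125, 0, 120, 25 → max 190
A2 regrets: 0, 295, 155, 0, 0 → max 295
A3 regrets: 0, 215, 45, 185, 120 → max 215
A4 regrets: 110, 190, 95, 220, 260 → max 260
A5 regrets: 235, 0, 180, 220, 145 → max 235
Smallest max regret = 190 → A1.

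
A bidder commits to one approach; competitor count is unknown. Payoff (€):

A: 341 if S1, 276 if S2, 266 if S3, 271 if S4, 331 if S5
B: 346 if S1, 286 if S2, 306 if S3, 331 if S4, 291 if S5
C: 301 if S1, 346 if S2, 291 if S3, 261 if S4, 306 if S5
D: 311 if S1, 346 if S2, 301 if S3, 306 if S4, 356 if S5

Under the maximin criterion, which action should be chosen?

D

Row minima: A=266, B=286, C=261, D=301
Best worst-case = 301 → D.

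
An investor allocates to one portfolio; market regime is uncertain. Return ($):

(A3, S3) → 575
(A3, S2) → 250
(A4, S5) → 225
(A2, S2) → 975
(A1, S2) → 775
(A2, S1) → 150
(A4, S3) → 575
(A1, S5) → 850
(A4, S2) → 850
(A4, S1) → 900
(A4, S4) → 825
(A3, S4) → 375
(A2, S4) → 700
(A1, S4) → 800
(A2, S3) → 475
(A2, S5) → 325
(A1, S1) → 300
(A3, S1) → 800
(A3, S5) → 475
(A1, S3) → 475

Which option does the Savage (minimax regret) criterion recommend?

Column bests: S1=900, S2=975, S3=575, S4=825, S5=850.
A1 regrets: 600, 200, 100, 25, 0 → max 600
A2 regrets: 750, 0, 100, 125, 525 → max 750
A3 regrets: 100, 725, 0, 450, 375 → max 725
A4 regrets: 0, 125, 0, 0, 625 → max 625
Smallest max regret = 600 → A1.

A1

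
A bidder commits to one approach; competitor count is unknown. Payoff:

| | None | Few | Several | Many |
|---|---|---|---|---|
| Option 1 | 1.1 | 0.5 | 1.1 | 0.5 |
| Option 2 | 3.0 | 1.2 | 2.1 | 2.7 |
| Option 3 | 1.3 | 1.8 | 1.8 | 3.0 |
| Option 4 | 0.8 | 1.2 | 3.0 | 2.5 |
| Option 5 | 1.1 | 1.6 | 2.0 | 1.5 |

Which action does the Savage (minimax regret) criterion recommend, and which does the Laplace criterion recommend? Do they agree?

Column bests: None=3.0, Few=1.8, Several=3.0, Many=3.0.
Option 1 regrets: 1.9, 1.3, 1.9, 2.5 → max 2.5
Option 2 regrets: 0.0, 0.6, 0.9, 0.3 → max 0.9
Option 3 regrets: 1.7, 0.0, 1.2, 0.0 → max 1.7
Option 4 regrets: 2.2, 0.6, 0.0, 0.5 → max 2.2
Option 5 regrets: 1.9, 0.2, 1.0, 1.5 → max 1.9
Smallest max regret = 0.9 → Option 2.
Row averages: Option 1=0.8, Option 2=2.25, Option 3=1.975, Option 4=1.875, Option 5=1.55
Highest average = 2.25 → Option 2.

minimax regret → Option 2; laplace → Option 2 (agree)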